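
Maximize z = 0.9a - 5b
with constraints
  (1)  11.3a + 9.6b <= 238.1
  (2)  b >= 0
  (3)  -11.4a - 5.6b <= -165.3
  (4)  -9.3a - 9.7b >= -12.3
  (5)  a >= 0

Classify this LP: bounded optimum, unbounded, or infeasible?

infeasible

The boundaries 11.3a + 9.6b = 238.1 and b = 0 meet at (2381/113, 0), but that point violates -9.3a - 9.7b ≥ -12.3. Every candidate vertex is excluded by some other constraint, so the feasible region is empty.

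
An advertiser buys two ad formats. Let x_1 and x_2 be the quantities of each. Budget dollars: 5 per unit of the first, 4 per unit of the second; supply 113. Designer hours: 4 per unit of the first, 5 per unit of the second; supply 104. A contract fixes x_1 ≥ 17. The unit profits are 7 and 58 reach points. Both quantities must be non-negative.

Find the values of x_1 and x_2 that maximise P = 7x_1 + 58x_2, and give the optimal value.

x_1 = 17, x_2 = 7, maximum P = 525

Feasible corners and P = 7x_1 + 58x_2:
  (113/5, 0) → P = 791/5
  (17, 0) → P = 119
  (17, 7) → P = 525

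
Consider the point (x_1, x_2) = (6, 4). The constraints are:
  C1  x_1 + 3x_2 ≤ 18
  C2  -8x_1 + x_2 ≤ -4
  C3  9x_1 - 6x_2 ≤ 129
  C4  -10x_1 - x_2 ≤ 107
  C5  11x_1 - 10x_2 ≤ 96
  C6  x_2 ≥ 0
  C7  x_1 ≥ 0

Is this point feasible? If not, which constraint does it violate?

C1: 18 ≤ 18 ✓
C2: -44 ≤ -4 ✓
C3: 30 ≤ 129 ✓
C4: -64 ≤ 107 ✓
C5: 26 ≤ 96 ✓
C6: 4 ≥ 0 ✓
C7: 6 ≥ 0 ✓

feasible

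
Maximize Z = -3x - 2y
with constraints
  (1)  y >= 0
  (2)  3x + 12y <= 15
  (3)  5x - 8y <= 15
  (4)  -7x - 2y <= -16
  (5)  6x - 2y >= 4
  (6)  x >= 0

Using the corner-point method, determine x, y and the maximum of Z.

x = 16/7, y = 0, maximum Z = -48/7

Corner points and Z = -3x - 2y:
  (3, 0) → Z = -9
  (16/7, 0) → Z = -48/7
  (25/7, 5/14) → Z = -80/7
  (27/13, 19/26) → Z = -100/13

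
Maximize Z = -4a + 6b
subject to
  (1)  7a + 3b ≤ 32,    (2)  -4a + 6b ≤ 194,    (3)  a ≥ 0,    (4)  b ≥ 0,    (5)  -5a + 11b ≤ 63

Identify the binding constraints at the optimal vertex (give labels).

Corner points and Z = -4a + 6b:
  (32/7, 0) → Z = -128/7
  (163/92, 601/92) → Z = 1477/46
  (0, 0) → Z = 0
  (0, 63/11) → Z = 378/11

The maximum is at (0, 63/11). Substituting into each constraint, equality holds for (3) and (5); the remaining constraints have slack.

(3) and (5)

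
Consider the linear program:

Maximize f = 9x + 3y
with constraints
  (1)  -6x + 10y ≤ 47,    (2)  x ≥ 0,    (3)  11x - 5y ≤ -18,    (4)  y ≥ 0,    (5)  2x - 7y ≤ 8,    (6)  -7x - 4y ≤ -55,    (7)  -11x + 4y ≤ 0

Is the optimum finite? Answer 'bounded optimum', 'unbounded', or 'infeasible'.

infeasible

The boundaries -6x + 10y = 47 and -7x - 4y = -55 meet at (181/47, 659/94), but that point violates 11x - 5y ≤ -18. Every candidate vertex is excluded by some other constraint, so the feasible region is empty.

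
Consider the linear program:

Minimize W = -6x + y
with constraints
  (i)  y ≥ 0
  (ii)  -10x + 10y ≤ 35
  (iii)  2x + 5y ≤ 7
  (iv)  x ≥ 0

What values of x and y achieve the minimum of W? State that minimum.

x = 7/2, y = 0, minimum W = -21

Vertices and W = -6x + y:
  (7/2, 0) → W = -21
  (0, 0) → W = 0
  (0, 7/5) → W = 7/5

The optimum lies where y = 0 and 2x + 5y = 7.
Solving simultaneously gives x = 7/2, y = 0.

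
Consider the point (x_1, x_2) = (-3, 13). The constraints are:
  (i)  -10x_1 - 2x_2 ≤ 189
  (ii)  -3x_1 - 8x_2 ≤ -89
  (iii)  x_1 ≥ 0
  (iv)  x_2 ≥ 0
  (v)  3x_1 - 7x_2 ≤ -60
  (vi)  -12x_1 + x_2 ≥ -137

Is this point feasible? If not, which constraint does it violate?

Constraint (iii): x_1 = -3, which is not ≥ 0. All other constraints are satisfied.

not feasible — violates (iii)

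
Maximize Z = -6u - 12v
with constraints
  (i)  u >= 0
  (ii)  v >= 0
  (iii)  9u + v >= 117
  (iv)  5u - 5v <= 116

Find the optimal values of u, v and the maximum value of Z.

u = 13, v = 0, maximum Z = -78

Corner points and Z = -6u - 12v:
  (0, 117) → Z = -1404
  (13, 0) → Z = -78
  (116/5, 0) → Z = -696/5
The feasible region is unbounded (it extends along (0, 1), (1, 1)), but Z strictly decreases along every unbounded feasible direction, so there is no improving ray and the maximum is attained at a vertex.

The binding constraints are v = 0 and 9u + v = 117.
Solving simultaneously gives u = 13, v = 0.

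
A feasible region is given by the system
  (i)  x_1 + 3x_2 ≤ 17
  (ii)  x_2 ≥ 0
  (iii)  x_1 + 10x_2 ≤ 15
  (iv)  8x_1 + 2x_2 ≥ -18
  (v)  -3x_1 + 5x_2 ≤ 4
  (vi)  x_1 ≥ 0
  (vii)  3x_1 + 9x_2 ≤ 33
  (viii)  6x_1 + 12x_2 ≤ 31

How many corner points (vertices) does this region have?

Intersecting each pair of boundary lines and keeping only the points that satisfy every inequality leaves:
  (0, 0)
  (31/6, 0)
  (1, 7/5)
  (65/24, 59/48)
  (0, 4/5)

5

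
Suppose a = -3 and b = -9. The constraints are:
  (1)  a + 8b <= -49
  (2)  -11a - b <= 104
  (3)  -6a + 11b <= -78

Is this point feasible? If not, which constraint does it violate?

(1): -75 ≤ -49 ✓
(2): 42 ≤ 104 ✓
(3): -81 ≤ -78 ✓

feasible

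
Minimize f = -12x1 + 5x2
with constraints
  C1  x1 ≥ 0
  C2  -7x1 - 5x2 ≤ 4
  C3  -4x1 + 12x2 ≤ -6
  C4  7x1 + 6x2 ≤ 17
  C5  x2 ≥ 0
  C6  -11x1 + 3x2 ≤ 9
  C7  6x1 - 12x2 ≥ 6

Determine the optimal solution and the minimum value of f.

x1 = 17/7, x2 = 0, minimum f = -204/7

Extreme points and f = -12x1 + 5x2:
  (20/9, 13/54) → f = -1375/54
  (3/2, 0) → f = -18
  (17/7, 0) → f = -204/7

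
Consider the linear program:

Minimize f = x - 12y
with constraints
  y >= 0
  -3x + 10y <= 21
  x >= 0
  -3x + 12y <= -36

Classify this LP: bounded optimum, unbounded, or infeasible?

From the feasible point (12, 0), moving in the direction (12, 3) keeps every constraint satisfied while f decreases without bound.

unbounded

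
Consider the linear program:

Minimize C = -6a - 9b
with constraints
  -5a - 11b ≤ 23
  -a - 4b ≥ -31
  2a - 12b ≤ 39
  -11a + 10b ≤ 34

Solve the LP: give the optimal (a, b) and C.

a = 132/5, b = 23/20, minimum C = -675/4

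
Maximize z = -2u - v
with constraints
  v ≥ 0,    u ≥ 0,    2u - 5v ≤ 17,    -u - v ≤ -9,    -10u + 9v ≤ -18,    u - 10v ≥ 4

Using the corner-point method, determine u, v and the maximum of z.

u = 94/11, v = 5/11, maximum z = -193/11

Vertices and z = -2u - v:
  (62/7, 1/7) → z = -125/7
  (10, 3/5) → z = -103/5
  (94/11, 5/11) → z = -193/11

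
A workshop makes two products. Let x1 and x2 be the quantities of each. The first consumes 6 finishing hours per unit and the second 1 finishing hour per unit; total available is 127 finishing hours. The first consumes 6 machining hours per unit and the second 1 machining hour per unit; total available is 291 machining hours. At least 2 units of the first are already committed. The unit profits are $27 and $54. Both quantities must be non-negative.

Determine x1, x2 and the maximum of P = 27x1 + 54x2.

x1 = 2, x2 = 115, maximum P = 6264

Corner points and P = 27x1 + 54x2:
  (127/6, 0) → P = 1143/2
  (2, 0) → P = 54
  (2, 115) → P = 6264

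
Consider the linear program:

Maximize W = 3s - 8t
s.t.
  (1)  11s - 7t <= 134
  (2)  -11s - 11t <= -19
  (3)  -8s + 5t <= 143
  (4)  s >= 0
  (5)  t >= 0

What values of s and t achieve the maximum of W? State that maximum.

The feasible region is unbounded (it extends along (5, 8), (7, 11)), but W strictly decreases along every unbounded feasible direction, so there is no improving ray and the maximum is attained at a vertex.

s = 134/11, t = 0, maximum W = 402/11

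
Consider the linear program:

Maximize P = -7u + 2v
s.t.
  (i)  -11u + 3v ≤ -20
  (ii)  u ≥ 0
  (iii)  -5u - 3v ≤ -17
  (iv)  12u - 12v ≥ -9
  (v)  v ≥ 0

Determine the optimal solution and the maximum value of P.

Corner points and P = -7u + 2v:
  (37/16, 29/16) → P = -201/16
  (89/32, 113/32) → P = -397/32
  (17/5, 0) → P = -119/5
The feasible region is unbounded (it extends along (1, 1), (1, 0)), but P strictly decreases along every unbounded feasible direction, so there is no improving ray and the maximum is attained at a vertex.

u = 89/32, v = 113/32, maximum P = -397/32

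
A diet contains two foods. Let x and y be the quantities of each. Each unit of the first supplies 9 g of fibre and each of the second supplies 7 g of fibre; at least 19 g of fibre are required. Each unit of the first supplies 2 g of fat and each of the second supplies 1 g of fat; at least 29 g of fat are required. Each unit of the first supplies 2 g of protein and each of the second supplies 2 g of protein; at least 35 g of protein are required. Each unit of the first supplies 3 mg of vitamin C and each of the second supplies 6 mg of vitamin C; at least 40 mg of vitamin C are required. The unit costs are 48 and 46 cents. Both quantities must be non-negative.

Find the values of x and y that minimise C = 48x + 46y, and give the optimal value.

x = 23/2, y = 6, minimum C = 828

Extreme points and C = 48x + 46y:
  (0, 29) → C = 1334
  (35/2, 0) → C = 840
  (23/2, 6) → C = 828
The feasible region is unbounded (it extends along (0, 1), (1, 0)), but C strictly increases along every unbounded feasible direction, so there is no improving ray and the minimum is attained at a vertex.

The optimum lies where 2x + y = 29 and 2x + 2y = 35.
Solving simultaneously gives x = 23/2, y = 6.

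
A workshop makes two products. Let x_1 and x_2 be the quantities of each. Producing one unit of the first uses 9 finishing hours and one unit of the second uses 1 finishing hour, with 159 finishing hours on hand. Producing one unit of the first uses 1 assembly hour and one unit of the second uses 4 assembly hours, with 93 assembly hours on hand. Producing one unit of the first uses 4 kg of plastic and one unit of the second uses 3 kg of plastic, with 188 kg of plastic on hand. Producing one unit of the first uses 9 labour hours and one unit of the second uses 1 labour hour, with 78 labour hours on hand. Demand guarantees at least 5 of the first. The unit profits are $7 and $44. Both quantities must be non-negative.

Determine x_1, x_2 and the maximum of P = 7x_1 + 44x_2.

x_1 = 5, x_2 = 22, maximum P = 1003

Vertices and P = 7x_1 + 44x_2:
  (26/3, 0) → P = 182/3
  (5, 0) → P = 35
  (219/35, 759/35) → P = 34929/35
  (5, 22) → P = 1003

The optimum lies where x_1 + 4x_2 = 93 and x_1 = 5.
Solving simultaneously gives x_1 = 5, x_2 = 22.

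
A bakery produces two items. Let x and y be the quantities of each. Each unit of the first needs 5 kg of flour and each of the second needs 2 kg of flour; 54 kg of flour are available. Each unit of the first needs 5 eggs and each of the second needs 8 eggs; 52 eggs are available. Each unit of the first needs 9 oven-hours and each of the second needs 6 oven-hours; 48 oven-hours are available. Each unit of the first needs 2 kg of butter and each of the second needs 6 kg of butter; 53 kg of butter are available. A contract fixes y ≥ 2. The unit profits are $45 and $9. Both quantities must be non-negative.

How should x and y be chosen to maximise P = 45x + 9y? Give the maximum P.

x = 4, y = 2, maximum P = 198

Corner points and P = 45x + 9y:
  (0, 13/2) → P = 117/2
  (0, 2) → P = 18
  (12/7, 38/7) → P = 126
  (4, 2) → P = 198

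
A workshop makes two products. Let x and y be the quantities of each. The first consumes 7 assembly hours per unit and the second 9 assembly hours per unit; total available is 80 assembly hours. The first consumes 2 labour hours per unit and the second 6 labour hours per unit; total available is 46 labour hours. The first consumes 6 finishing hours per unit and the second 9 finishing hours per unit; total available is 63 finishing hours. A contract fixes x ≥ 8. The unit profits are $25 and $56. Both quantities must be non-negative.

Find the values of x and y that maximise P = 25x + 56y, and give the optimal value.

x = 8, y = 5/3, maximum P = 880/3

Feasible corners and P = 25x + 56y:
  (21/2, 0) → P = 525/2
  (8, 0) → P = 200
  (8, 5/3) → P = 880/3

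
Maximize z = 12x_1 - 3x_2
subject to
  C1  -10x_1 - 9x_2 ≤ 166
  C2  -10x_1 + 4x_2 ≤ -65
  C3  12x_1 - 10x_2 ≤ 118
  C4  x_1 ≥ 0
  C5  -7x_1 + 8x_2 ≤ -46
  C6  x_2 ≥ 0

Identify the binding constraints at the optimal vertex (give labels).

Vertices and z = 12x_1 - 3x_2:
  (242/13, 137/13) → z = 2493/13
  (59/6, 0) → z = 118
  (46/7, 0) → z = 552/7

The maximum is at (242/13, 137/13). Substituting into each constraint, equality holds for C3 and C5; the remaining constraints have slack.

C3 and C5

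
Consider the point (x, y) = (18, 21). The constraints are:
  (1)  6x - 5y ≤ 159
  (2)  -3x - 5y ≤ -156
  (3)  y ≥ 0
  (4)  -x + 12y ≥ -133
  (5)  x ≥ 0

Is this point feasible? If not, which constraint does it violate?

feasible

(1): 3 ≤ 159 ✓
(2): -159 ≤ -156 ✓
(3): 21 ≥ 0 ✓
(4): 234 ≥ -133 ✓
(5): 18 ≥ 0 ✓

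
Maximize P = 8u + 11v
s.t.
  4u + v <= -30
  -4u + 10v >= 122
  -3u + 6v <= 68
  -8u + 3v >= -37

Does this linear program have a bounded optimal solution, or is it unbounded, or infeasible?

The boundaries 4u + v = -30 and -4u + 10v = 122 meet at (-211/22, 92/11), but that point violates -3u + 6v ≤ 68. Every candidate vertex is excluded by some other constraint, so the feasible region is empty.

infeasible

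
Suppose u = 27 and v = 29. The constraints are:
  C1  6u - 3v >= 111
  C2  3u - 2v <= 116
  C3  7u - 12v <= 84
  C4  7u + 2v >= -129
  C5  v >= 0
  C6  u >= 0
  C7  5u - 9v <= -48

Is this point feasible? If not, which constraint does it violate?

Constraint C1: 6u - 3v = 75, which is not ≥ 111. All other constraints are satisfied.

not feasible — violates C1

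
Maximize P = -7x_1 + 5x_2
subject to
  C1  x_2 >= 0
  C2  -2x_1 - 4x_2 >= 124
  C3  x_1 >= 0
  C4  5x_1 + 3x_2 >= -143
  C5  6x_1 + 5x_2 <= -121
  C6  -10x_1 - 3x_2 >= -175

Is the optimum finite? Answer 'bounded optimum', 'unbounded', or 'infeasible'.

The boundaries -2x_1 - 4x_2 = 124 and x_1 = 0 meet at (0, -31), but that point violates x_2 ≥ 0. Every candidate vertex is excluded by some other constraint, so the feasible region is empty.

infeasible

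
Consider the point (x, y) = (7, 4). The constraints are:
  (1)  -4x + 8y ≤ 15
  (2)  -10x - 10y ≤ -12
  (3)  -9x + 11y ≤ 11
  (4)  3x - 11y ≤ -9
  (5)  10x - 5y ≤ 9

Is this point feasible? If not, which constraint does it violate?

Constraint (5): 10x - 5y = 50, which is not ≤ 9. All other constraints are satisfied.

not feasible — violates (5)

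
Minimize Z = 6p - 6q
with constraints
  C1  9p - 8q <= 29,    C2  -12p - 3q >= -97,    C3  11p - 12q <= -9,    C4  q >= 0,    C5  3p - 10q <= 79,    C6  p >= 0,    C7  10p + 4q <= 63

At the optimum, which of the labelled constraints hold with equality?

Vertices and Z = 6p - 6q:
  (0, 3/4) → Z = -9/2
  (180/41, 783/164) → Z = -189/82
  (0, 63/4) → Z = -189/2

The minimum is at (0, 63/4). Substituting into each constraint, equality holds for C6 and C7; the remaining constraints have slack.

C6 and C7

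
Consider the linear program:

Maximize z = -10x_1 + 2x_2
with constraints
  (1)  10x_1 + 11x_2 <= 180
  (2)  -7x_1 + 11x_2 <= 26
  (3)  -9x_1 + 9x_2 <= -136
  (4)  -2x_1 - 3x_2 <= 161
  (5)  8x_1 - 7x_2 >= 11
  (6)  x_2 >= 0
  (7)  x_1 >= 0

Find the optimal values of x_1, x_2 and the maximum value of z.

Extreme points and z = -10x_1 + 2x_2:
  (3116/189, 260/189) → z = -30640/189
  (18, 0) → z = -180
  (136/9, 0) → z = -1360/9

x_1 = 136/9, x_2 = 0, maximum z = -1360/9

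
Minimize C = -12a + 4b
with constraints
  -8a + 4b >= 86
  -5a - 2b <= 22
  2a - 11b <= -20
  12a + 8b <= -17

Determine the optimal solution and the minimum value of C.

Corner points and C = -12a + 4b:
  (-65/9, 127/18) → C = 1034/9
  (-27/4, 8) → C = 113
  (-71/8, 179/16) → C = 605/4

The optimum lies where -8a + 4b = 86 and 12a + 8b = -17.
Solving simultaneously gives a = -27/4, b = 8.

a = -27/4, b = 8, minimum C = 113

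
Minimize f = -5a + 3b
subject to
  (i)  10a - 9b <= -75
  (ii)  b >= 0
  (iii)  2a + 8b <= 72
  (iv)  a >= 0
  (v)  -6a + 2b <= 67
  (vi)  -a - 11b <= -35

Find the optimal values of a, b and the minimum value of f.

a = 24/49, b = 435/49, minimum f = 1185/49

Vertices and f = -5a + 3b:
  (24/49, 435/49) → f = 1185/49
  (0, 25/3) → f = 25
  (0, 9) → f = 27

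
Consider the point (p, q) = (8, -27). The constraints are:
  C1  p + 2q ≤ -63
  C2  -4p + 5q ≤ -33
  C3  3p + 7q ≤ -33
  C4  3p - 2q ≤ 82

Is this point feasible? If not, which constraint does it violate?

Constraint C1: p + 2q = -46, which is not ≤ -63. All other constraints are satisfied.

not feasible — violates C1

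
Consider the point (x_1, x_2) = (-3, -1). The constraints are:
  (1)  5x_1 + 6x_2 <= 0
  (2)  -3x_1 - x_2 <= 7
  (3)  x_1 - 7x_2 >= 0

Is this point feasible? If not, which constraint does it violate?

Constraint (2): -3x_1 - x_2 = 10, which is not ≤ 7. All other constraints are satisfied.

not feasible — violates (2)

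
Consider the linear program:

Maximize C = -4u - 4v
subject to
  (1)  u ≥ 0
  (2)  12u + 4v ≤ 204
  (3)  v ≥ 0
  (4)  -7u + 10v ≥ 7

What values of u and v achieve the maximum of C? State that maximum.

Vertices and C = -4u - 4v:
  (0, 51) → C = -204
  (0, 7/10) → C = -14/5
  (503/37, 378/37) → C = -3524/37

At the optimal vertex, u = 0 and -7u + 10v = 7.
Solving simultaneously gives u = 0, v = 7/10.

u = 0, v = 7/10, maximum C = -14/5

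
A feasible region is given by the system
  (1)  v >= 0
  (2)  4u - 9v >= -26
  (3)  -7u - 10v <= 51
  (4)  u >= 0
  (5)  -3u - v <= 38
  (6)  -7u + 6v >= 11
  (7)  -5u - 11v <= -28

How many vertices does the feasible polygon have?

4

Of the 21 pairwise boundary intersections, those satisfying every inequality are:
  (0, 26/9)
  (19/13, 46/13)
  (0, 28/11)
  (47/107, 251/107)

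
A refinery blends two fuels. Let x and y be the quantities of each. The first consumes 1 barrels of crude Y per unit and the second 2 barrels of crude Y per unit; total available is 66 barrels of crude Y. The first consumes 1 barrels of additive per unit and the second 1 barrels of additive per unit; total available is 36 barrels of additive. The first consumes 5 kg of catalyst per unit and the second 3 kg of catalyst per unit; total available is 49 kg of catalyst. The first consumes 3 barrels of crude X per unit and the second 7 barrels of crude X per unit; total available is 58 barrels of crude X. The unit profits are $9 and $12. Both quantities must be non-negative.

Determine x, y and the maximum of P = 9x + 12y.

x = 13/2, y = 11/2, maximum P = 249/2

The optimum lies where 5x + 3y = 49 and 3x + 7y = 58.
Solving simultaneously gives x = 13/2, y = 11/2.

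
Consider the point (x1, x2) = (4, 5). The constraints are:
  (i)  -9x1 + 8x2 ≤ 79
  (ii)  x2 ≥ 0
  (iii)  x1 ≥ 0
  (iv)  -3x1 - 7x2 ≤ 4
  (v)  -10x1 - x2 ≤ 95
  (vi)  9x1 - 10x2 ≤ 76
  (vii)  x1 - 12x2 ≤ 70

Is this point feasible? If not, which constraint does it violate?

(i): 4 ≤ 79 ✓
(ii): 5 ≥ 0 ✓
(iii): 4 ≥ 0 ✓
(iv): -47 ≤ 4 ✓
(v): -45 ≤ 95 ✓
(vi): -14 ≤ 76 ✓
(vii): -56 ≤ 70 ✓

feasible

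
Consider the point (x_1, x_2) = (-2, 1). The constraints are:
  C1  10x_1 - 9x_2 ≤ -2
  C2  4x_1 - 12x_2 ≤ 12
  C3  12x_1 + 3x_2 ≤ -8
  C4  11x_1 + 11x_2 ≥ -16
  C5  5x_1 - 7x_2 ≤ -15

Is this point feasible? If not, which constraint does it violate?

C1: -29 ≤ -2 ✓
C2: -20 ≤ 12 ✓
C3: -21 ≤ -8 ✓
C4: -11 ≥ -16 ✓
C5: -17 ≤ -15 ✓

feasible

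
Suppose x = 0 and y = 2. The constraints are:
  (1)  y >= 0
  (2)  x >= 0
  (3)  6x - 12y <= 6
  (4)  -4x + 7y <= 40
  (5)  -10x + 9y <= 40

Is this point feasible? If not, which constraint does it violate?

(1): 2 ≥ 0 ✓
(2): 0 ≥ 0 ✓
(3): -24 ≤ 6 ✓
(4): 14 ≤ 40 ✓
(5): 18 ≤ 40 ✓

feasible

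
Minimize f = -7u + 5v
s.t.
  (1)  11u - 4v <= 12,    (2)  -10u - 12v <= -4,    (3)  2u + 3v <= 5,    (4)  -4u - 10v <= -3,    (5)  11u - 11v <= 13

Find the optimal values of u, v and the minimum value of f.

u = 22/21, v = -5/42, minimum f = -111/14

The optimum lies where 11u - 4v = 12 and -4u - 10v = -3.
Solving simultaneously gives u = 22/21, v = -5/42.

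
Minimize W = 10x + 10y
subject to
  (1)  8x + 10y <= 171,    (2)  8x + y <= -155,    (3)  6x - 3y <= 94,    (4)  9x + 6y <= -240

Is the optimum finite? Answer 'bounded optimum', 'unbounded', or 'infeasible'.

From the feasible point (-571/7, 1153/14), moving in the direction (-3, -6) keeps every constraint satisfied while W decreases without bound.

unbounded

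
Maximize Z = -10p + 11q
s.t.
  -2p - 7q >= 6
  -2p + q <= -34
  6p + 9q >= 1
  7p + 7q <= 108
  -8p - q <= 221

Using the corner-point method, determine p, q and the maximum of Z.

Feasible corners and Z = -10p + 11q:
  (29/2, -5) → Z = -200
  (114/5, -258/35) → Z = -10818/35
  (307/24, -101/12) → Z = -441/2
  (965/21, -641/21) → Z = -5567/7

p = 29/2, q = -5, maximum Z = -200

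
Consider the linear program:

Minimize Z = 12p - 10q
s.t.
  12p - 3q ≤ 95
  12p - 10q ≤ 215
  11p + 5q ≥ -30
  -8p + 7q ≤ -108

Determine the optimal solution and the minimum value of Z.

p = 110/39, q = -476/39, minimum Z = 6080/39

Feasible corners and Z = 12p - 10q:
  (385/93, -1405/93) → Z = 18670/93
  (341/60, -134/15) → Z = 2363/15
  (110/39, -476/39) → Z = 6080/39

The binding constraints are 11p + 5q = -30 and -8p + 7q = -108.
Solving simultaneously gives p = 110/39, q = -476/39.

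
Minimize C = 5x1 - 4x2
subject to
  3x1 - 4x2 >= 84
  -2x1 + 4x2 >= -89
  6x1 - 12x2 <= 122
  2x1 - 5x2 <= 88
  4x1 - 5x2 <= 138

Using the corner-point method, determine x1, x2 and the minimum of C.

x1 = 130/3, x2 = 23/2, minimum C = 512/3

Extreme points and C = 5x1 - 4x2:
  (130/3, 23/2) → C = 512/3
  (132, 78) → C = 348
  (523/9, 170/9) → C = 215

The binding constraints are 3x1 - 4x2 = 84 and 6x1 - 12x2 = 122.
Solving simultaneously gives x1 = 130/3, x2 = 23/2.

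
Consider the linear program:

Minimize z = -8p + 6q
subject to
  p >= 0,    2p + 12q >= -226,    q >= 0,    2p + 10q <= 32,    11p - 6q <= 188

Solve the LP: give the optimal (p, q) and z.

Corner points and z = -8p + 6q:
  (0, 0) → z = 0
  (0, 16/5) → z = 96/5
  (16, 0) → z = -128

At the optimal vertex, q = 0 and 2p + 10q = 32.
Solving simultaneously gives p = 16, q = 0.

p = 16, q = 0, minimum z = -128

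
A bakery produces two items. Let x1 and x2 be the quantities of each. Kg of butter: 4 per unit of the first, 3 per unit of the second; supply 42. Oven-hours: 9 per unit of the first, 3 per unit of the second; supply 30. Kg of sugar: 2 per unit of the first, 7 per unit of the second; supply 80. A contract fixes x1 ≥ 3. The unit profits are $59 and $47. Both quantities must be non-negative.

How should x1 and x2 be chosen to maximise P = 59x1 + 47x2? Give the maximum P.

x1 = 3, x2 = 1, maximum P = 224

Feasible corners and P = 59x1 + 47x2:
  (10/3, 0) → P = 590/3
  (3, 0) → P = 177
  (3, 1) → P = 224

The optimum lies where 9x1 + 3x2 = 30 and x1 = 3.
Solving simultaneously gives x1 = 3, x2 = 1.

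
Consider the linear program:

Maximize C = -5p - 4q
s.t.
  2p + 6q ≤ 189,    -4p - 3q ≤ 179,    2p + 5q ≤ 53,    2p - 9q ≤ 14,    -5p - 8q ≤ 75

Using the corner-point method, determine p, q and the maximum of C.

Vertices and C = -5p - 4q:
  (-527/7, 285/7) → C = 1495/7
  (-71, 35) → C = 215
  (547/28, 39/14) → C = -3047/28
  (-563/61, -220/61) → C = 3695/61

The optimum lies where -4p - 3q = 179 and -5p - 8q = 75.
Solving simultaneously gives p = -71, q = 35.

p = -71, q = 35, maximum C = 215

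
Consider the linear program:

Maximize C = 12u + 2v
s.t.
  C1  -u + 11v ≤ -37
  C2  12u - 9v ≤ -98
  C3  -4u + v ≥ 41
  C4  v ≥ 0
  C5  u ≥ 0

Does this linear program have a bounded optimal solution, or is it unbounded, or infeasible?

The boundaries -4u + v = 41 and u = 0 meet at (0, 41), but that point violates -u + 11v ≤ -37. Every candidate vertex is excluded by some other constraint, so the feasible region is empty.

infeasible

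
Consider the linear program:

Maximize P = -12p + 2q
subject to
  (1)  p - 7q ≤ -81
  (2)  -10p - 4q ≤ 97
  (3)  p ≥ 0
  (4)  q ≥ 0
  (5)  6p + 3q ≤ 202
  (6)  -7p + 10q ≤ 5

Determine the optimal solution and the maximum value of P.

Feasible corners and P = -12p + 2q:
  (1171/45, 688/45) → P = -12676/45
  (775/39, 562/39) → P = -8176/39
  (2005/81, 1444/81) → P = -21172/81

At the optimal vertex, p - 7q = -81 and -7p + 10q = 5.
Solving simultaneously gives p = 775/39, q = 562/39.

p = 775/39, q = 562/39, maximum P = -8176/39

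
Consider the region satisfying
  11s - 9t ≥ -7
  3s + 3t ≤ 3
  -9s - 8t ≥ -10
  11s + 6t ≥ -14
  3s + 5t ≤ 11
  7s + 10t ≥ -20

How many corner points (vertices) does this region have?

Intersecting each pair of boundary lines and keeping only the points that satisfy every inequality leaves:
  (1/10, 9/10)
  (-56/55, -7/15)
  (2, -1)
  (130/17, -125/17)
  (-5/17, -61/34)

5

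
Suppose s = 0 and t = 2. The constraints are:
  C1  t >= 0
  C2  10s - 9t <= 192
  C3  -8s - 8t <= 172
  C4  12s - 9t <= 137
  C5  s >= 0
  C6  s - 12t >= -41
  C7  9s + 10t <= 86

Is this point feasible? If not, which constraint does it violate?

feasible

C1: 2 ≥ 0 ✓
C2: -18 ≤ 192 ✓
C3: -16 ≤ 172 ✓
C4: -18 ≤ 137 ✓
C5: 0 ≥ 0 ✓
C6: -24 ≥ -41 ✓
C7: 20 ≤ 86 ✓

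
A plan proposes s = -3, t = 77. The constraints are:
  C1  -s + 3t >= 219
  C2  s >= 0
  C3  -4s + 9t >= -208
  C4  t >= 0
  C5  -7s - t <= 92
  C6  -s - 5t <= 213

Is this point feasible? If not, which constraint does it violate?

Constraint C2: s = -3, which is not ≥ 0. All other constraints are satisfied.

not feasible — violates C2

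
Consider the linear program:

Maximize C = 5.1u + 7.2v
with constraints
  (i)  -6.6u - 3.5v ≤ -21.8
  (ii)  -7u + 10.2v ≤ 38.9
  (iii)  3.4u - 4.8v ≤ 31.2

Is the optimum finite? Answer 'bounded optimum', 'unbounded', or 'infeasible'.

bounded optimum

Feasible corners and C = 5.1u + 7.2v:
  (8621/9182, 20467/4591) → C = 3386919/91820
  (10692/2179, -6590/2179) → C = 35406/10895
  (4208/9, 17533/54) → C = 70834/15
The feasible region has finitely many vertices and no improving ray; the maximum is 70834/15 at (4208/9, 17533/54).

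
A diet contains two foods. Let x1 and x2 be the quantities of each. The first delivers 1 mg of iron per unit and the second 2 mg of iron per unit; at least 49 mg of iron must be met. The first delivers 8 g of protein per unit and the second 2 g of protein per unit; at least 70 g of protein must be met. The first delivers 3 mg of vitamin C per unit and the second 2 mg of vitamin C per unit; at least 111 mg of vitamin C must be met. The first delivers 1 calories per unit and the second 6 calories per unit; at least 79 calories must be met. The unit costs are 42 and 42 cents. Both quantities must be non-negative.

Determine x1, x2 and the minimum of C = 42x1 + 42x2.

x1 = 31, x2 = 9, minimum C = 1680

The feasible region is unbounded (it extends along (0, 1), (1, 0)), but C strictly increases along every unbounded feasible direction, so there is no improving ray and the minimum is attained at a vertex.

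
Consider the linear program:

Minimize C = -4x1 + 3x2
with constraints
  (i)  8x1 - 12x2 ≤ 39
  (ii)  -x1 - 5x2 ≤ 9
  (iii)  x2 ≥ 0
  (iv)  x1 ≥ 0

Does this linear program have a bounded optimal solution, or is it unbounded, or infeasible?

unbounded

From the feasible point (39/8, 0), moving in the direction (12, 8) keeps every constraint satisfied while C decreases without bound.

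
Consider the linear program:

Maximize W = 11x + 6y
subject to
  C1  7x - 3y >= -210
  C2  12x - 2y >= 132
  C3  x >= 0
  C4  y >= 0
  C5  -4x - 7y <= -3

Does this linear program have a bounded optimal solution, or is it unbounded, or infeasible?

From the feasible point (408/11, 1722/11), moving in the direction (3, 7) keeps every constraint satisfied while W increases without bound.

unbounded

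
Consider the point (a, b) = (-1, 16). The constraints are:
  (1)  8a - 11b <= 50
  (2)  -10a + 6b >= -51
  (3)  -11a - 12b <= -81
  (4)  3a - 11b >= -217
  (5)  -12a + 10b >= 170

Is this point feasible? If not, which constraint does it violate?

feasible

(1): -184 ≤ 50 ✓
(2): 106 ≥ -51 ✓
(3): -181 ≤ -81 ✓
(4): -179 ≥ -217 ✓
(5): 172 ≥ 170 ✓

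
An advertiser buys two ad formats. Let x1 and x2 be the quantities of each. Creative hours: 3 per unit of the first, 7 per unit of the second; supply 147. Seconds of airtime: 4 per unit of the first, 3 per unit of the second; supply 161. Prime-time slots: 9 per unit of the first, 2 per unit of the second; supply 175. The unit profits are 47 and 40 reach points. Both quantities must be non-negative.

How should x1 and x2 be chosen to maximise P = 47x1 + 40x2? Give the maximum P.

x1 = 49/3, x2 = 14, maximum P = 3983/3

Extreme points and P = 47x1 + 40x2:
  (0, 0) → P = 0
  (0, 21) → P = 840
  (175/9, 0) → P = 8225/9
  (49/3, 14) → P = 3983/3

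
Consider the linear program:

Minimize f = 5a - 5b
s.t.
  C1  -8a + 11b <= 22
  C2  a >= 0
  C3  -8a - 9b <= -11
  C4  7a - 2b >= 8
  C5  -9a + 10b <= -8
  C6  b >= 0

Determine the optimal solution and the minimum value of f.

Feasible corners and f = 5a - 5b:
  (308/19, 262/19) → f = 230/19
  (94/79, 13/79) → f = 405/79
  (11/8, 0) → f = 55/8
  (16/13, 4/13) → f = 60/13
The feasible region is unbounded (it extends along (1, 0), (11, 8)), but f strictly increases along every unbounded feasible direction, so there is no improving ray and the minimum is attained at a vertex.

a = 16/13, b = 4/13, minimum f = 60/13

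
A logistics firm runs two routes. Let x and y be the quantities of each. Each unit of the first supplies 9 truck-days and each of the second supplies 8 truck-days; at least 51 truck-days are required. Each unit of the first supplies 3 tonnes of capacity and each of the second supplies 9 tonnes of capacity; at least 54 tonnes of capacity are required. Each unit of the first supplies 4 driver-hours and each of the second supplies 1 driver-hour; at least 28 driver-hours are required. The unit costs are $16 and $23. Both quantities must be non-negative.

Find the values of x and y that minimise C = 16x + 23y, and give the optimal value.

x = 6, y = 4, minimum C = 188

Vertices and C = 16x + 23y:
  (0, 28) → C = 644
  (18, 0) → C = 288
  (6, 4) → C = 188
The feasible region is unbounded (it extends along (0, 1), (1, 0)), but C strictly increases along every unbounded feasible direction, so there is no improving ray and the minimum is attained at a vertex.

The optimum lies where 3x + 9y = 54 and 4x + y = 28.
Solving simultaneously gives x = 6, y = 4.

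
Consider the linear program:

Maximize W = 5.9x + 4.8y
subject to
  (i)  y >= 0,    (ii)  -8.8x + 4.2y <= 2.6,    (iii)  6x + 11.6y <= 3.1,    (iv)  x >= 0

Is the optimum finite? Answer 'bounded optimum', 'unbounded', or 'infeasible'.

Feasible corners and W = 5.9x + 4.8y:
  (31/60, 0) → W = 1829/600
  (0, 0) → W = 0
  (0, 31/116) → W = 186/145
The feasible region has finitely many vertices and no improving ray; the maximum is 1829/600 at (31/60, 0).

bounded optimum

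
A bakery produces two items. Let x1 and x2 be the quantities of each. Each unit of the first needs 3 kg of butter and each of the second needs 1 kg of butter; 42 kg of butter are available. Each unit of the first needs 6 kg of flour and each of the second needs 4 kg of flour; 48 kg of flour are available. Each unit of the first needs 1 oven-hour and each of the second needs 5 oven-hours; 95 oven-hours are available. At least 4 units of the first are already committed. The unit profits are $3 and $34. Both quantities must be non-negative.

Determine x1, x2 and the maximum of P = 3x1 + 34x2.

x1 = 4, x2 = 6, maximum P = 216

Feasible corners and P = 3x1 + 34x2:
  (8, 0) → P = 24
  (4, 0) → P = 12
  (4, 6) → P = 216

The optimum lies where 6x1 + 4x2 = 48 and x1 = 4.
Solving simultaneously gives x1 = 4, x2 = 6.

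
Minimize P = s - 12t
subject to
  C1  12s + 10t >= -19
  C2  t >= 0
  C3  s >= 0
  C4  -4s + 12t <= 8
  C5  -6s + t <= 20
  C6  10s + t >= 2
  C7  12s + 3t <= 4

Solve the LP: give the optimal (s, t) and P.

s = 2/13, t = 28/39, minimum P = -110/13

Feasible corners and P = s - 12t:
  (1/5, 0) → P = 1/5
  (1/3, 0) → P = 1/3
  (4/31, 22/31) → P = -260/31
  (2/13, 28/39) → P = -110/13

The optimum lies where -4s + 12t = 8 and 12s + 3t = 4.
Solving simultaneously gives s = 2/13, t = 28/39.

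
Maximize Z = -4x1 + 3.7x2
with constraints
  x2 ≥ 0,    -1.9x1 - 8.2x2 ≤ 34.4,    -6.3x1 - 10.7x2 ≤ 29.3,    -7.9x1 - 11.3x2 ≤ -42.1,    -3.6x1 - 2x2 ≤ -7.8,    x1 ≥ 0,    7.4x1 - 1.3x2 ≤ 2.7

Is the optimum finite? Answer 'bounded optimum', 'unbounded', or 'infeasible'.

From the feasible point (197/1244, 4497/1244), moving in the direction (0, 1) keeps every constraint satisfied while Z increases without bound.

unbounded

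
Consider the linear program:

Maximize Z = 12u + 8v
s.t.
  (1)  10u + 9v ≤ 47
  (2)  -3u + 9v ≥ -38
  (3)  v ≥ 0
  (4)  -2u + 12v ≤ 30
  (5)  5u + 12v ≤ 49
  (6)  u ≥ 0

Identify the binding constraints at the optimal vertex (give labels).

Corner points and Z = 12u + 8v:
  (47/10, 0) → Z = 282/5
  (49/23, 197/69) → Z = 3340/69
  (0, 0) → Z = 0
  (0, 5/2) → Z = 20

The maximum is at (47/10, 0). Substituting into each constraint, equality holds for (1) and (3); the remaining constraints have slack.

(1) and (3)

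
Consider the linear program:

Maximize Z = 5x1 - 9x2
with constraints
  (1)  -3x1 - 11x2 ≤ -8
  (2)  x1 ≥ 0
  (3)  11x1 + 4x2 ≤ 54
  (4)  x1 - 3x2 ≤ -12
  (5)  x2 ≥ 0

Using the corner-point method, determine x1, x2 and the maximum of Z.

x1 = 114/37, x2 = 186/37, maximum Z = -1104/37

Feasible corners and Z = 5x1 - 9x2:
  (0, 27/2) → Z = -243/2
  (0, 4) → Z = -36
  (114/37, 186/37) → Z = -1104/37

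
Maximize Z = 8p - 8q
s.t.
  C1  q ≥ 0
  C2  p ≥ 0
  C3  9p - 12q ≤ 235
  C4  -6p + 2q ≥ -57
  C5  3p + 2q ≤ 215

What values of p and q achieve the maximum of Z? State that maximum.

p = 19/2, q = 0, maximum Z = 76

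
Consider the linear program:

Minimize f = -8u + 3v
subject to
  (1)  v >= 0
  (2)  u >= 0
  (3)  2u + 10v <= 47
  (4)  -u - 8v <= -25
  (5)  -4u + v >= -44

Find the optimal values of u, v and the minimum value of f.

Feasible corners and f = -8u + 3v:
  (0, 47/10) → f = 141/10
  (0, 25/8) → f = 75/8
  (487/42, 50/21) → f = -1798/21
  (377/33, 56/33) → f = -2848/33

u = 377/33, v = 56/33, minimum f = -2848/33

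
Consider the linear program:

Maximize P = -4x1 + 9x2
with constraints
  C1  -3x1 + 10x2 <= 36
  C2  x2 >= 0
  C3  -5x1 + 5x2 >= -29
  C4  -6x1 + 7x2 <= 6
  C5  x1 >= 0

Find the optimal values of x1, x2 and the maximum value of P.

x1 = 64/13, x2 = 66/13, maximum P = 26

Vertices and P = -4x1 + 9x2:
  (94/7, 267/35) → P = 523/35
  (64/13, 66/13) → P = 26
  (29/5, 0) → P = -116/5
  (0, 0) → P = 0
  (0, 6/7) → P = 54/7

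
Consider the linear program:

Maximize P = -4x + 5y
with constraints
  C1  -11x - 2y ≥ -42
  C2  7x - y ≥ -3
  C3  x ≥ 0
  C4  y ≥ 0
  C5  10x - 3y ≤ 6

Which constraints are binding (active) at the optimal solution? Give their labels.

Extreme points and P = -4x + 5y:
  (36/25, 327/25) → P = 1491/25
  (138/53, 354/53) → P = 1218/53
  (0, 3) → P = 15
  (0, 0) → P = 0
  (3/5, 0) → P = -12/5

The maximum is at (36/25, 327/25). Substituting into each constraint, equality holds for C1 and C2; the remaining constraints have slack.

C1 and C2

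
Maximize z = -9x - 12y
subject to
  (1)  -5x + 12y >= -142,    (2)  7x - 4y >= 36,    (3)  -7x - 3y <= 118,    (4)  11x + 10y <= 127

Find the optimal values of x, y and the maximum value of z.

x = -17/8, y = -407/32, maximum z = 687/4

Feasible corners and z = -9x - 12y:
  (-17/8, -407/32) → z = 687/4
  (1472/91, -927/182) → z = -1098/13
  (434/57, 493/114) → z = -2288/19

The optimum lies where -5x + 12y = -142 and 7x - 4y = 36.
Solving simultaneously gives x = -17/8, y = -407/32.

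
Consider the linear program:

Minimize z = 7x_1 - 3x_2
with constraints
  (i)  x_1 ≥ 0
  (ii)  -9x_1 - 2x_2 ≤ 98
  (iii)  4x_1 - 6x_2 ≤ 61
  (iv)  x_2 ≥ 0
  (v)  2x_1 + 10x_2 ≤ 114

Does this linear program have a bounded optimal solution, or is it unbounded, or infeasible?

bounded optimum

Feasible corners and z = 7x_1 - 3x_2:
  (0, 0) → z = 0
  (0, 57/5) → z = -171/5
  (61/4, 0) → z = 427/4
  (647/26, 167/26) → z = 2014/13
The feasible region has finitely many vertices and no improving ray; the minimum is -171/5 at (0, 57/5).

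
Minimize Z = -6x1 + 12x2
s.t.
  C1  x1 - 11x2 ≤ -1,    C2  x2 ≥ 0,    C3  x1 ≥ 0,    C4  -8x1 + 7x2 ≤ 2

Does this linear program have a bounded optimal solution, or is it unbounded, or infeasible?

unbounded

From the feasible point (0, 1/11), moving in the direction (11, 1) keeps every constraint satisfied while Z decreases without bound.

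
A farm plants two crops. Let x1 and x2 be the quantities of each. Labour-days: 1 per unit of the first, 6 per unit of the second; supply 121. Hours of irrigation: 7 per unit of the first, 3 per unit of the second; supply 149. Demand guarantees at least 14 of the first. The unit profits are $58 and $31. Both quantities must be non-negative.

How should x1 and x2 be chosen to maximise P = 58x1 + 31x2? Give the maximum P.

x1 = 14, x2 = 17, maximum P = 1339

Feasible corners and P = 58x1 + 31x2:
  (149/7, 0) → P = 8642/7
  (14, 0) → P = 812
  (14, 17) → P = 1339

At the optimal vertex, 7x1 + 3x2 = 149 and x1 = 14.
Solving simultaneously gives x1 = 14, x2 = 17.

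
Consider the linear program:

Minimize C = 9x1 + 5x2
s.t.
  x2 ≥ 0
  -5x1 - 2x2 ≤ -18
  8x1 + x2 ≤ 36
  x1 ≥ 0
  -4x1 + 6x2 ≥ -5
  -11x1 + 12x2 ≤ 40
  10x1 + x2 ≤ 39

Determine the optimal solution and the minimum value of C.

x1 = 59/19, x2 = 47/38, minimum C = 1297/38

Vertices and C = 9x1 + 5x2:
  (59/19, 47/38) → C = 1297/38
  (68/41, 199/41) → C = 1607/41
  (239/64, 53/32) → C = 2681/64
  (428/131, 829/131) → C = 7997/131

The optimum lies where -5x1 - 2x2 = -18 and -4x1 + 6x2 = -5.
Solving simultaneously gives x1 = 59/19, x2 = 47/38.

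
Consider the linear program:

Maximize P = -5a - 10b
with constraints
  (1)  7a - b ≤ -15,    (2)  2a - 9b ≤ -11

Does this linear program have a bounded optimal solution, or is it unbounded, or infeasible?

unbounded

From the feasible point (-124/61, 47/61), moving in the direction (-9, -2) keeps every constraint satisfied while P increases without bound.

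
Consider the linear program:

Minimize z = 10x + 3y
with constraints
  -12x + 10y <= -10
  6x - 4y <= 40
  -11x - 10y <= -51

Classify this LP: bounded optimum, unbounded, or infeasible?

bounded optimum

Feasible corners and z = 10x + 3y:
  (30, 35) → z = 405
  (61/23, 251/115) → z = 3803/115
  (151/26, -67/52) → z = 2819/52
The feasible region has finitely many vertices and no improving ray; the minimum is 3803/115 at (61/23, 251/115).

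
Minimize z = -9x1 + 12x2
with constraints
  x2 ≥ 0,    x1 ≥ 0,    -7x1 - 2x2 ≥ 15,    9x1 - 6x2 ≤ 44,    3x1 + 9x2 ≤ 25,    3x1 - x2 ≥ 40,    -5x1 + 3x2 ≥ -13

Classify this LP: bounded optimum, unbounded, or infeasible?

infeasible

The boundaries 3x1 - x2 = 40 and -5x1 + 3x2 = -13 meet at (107/4, 161/4), but that point violates -7x1 - 2x2 ≥ 15. Every candidate vertex is excluded by some other constraint, so the feasible region is empty.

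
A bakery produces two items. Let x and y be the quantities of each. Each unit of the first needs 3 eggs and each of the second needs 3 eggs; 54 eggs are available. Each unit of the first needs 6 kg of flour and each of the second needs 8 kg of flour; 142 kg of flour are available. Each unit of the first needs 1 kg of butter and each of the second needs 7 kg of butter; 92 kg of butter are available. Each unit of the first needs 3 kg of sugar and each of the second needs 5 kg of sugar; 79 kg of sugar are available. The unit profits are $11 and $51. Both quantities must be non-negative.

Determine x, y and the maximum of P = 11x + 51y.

Extreme points and P = 11x + 51y:
  (0, 0) → P = 0
  (0, 92/7) → P = 4692/7
  (18, 0) → P = 198
  (17/3, 37/3) → P = 2074/3

The optimum lies where 3x + 3y = 54 and x + 7y = 92.
Solving simultaneously gives x = 17/3, y = 37/3.

x = 17/3, y = 37/3, maximum P = 2074/3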